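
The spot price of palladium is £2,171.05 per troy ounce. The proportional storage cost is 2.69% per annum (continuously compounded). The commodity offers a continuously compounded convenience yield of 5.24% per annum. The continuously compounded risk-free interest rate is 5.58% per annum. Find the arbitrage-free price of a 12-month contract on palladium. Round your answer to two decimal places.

Net carry = r + u − y = 0.0558 + 0.0269 − 0.0524 = 0.0303
F = S·e^((r+u−y)T) = 2171.05 · e^(0.0303 × 12/12) = 2171.05 · e^0.03030000
= 2171.05 × 1.03076372 = £2,237.84 per troy ounce

£2,237.84 per troy ounce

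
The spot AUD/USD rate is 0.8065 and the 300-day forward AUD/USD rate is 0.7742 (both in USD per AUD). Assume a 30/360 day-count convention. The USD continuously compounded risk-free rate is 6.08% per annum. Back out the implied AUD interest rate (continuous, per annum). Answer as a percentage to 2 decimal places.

F = S·e^((r_USD − r_AUD)T) ⇒ r_AUD = r_USD − ln(F/S)/T
ln(0.7742/0.8065) = -0.040874; /(300/360) = -0.049049
r_AUD = 0.0608 + 0.049049 = 0.109849
r_AUD = 10.98%

10.98%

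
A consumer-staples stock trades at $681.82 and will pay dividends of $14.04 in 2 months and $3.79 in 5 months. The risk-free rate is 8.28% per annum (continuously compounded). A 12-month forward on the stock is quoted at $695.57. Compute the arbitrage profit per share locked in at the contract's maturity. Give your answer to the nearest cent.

PV(dividends) I = 14.04·e^(−0.0828·2/12) + 3.79·e^(−0.0828·5/12) = 17.5091
Fair forward F* = (S − I)·e^(rT) = (681.82 − 17.5091)·e^0.082800 = 664.3109 × 1.086325 = 721.6575
Market $695.57 < fair 721.6575: forward underpriced → reverse cash-and-carry (short the stock, invest proceeds at r, pay the dividends, go long the forward).
Profit at T = |F_mkt − F*| = |695.57 − 721.6575| = $26.09 per share

$26.09 per share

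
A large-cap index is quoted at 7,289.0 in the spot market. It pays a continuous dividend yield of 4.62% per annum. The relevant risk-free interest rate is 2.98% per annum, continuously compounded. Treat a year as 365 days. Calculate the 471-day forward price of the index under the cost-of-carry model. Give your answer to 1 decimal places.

7,136.4

F = S·e^((r − q)T) = 7289.0 · e^((0.0298 − 0.0462) × 471/365)
= 7289.0 · e^-0.021163 = 7289.0 × 0.979059
F = 7,136.4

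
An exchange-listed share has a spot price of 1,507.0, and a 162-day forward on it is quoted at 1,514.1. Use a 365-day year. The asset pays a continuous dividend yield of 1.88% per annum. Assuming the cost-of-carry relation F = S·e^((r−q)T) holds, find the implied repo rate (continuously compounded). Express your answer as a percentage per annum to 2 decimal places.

2.94%

From F = S·e^((r−q)T): (r − q) = ln(F/S)/T
ln(1514.1/1507.0) = ln(1.004711) = 0.004700
(r − q) = 0.004700 / (162/365) = 0.010590
r = ln(F/S)/T + q = 0.010590 + 0.0188 = 0.029390
r = 2.94%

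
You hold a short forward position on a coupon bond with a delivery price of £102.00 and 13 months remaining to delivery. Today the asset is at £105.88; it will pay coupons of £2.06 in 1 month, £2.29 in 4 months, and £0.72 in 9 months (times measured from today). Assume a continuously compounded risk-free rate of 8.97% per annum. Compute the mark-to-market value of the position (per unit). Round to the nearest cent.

-£8.39

PV(remaining coupons) I = 2.06·e^(−0.0897·1/12) + 2.29·e^(−0.0897·4/12) + 0.72·e^(−0.0897·9/12) = 4.9404
Current forward F = (S − I)·e^(rT) = (105.88 − 4.9404)·e^(0.0897·13/12) = 100.9396 × 1.102053 = 111.2408
Value (long) = (F − K)·e^(−rT) = (111.2408 − 102.00) × 0.907397 = 8.3851
Short position value = −(long value) = -£8.39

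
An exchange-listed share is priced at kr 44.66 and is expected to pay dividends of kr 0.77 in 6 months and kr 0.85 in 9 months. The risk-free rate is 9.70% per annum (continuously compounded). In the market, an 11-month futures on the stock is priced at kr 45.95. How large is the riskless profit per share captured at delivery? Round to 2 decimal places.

PV(dividends) I = 0.77·e^(−0.0970·6/12) + 0.85·e^(−0.0970·9/12) = 1.5239
Fair futures F* = (S − I)·e^(rT) = (44.66 − 1.5239)·e^0.088917 = 43.1361 × 1.092990 = 47.1473
Market kr 45.95 < fair 47.1473: forward underpriced → reverse cash-and-carry (short the stock, invest proceeds at r, pay the dividends, go long the forward).
Profit at T = |F_mkt − F*| = |45.95 − 47.1473| = kr 1.20 per share

kr 1.20 per share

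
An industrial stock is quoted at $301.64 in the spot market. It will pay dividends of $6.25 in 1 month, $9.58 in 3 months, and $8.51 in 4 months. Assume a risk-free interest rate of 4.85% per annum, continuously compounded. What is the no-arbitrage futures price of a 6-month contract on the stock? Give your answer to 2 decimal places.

PV(dividends) I = 6.25·e^(−0.0485·1/12) + 9.58·e^(−0.0485·3/12) + 8.51·e^(−0.0485·4/12)
I = 6.2248 + 9.4645 + 8.3735 = 24.0628
F = (S − I)·e^(rT) = (301.64 − 24.0628) · e^(0.0485·6/12)
= 277.5772 · e^0.024250 = 277.5772 × 1.024546 = $284.39

$284.39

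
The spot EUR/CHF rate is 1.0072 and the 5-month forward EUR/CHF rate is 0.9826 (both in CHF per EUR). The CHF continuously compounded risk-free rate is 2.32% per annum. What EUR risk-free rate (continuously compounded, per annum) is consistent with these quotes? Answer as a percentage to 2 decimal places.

8.25%

F = S·e^((r_CHF − r_EUR)T) ⇒ r_EUR = r_CHF − ln(F/S)/T
ln(0.9826/1.0072) = -0.024727; /(5/12) = -0.059345
r_EUR = 0.0232 + 0.059345 = 0.082545
r_EUR = 8.25%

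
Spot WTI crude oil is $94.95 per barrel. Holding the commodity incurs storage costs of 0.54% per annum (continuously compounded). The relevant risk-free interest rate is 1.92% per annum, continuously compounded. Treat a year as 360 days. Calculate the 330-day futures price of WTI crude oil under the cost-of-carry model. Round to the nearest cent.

Net carry = r + u − y = 0.0192 + 0.0054 − 0.0000 = 0.0246
F = S·e^((r+u−y)T) = 94.95 · e^(0.0246 × 330/360) = 94.95 · e^0.022550
= 94.95 × 1.022806 = $97.12 per barrel

$97.12 per barrel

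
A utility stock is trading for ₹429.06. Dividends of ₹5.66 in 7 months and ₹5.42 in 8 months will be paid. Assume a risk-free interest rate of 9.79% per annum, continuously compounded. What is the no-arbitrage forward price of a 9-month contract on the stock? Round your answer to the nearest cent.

PV(dividends) I = 5.66·e^(−0.0979·7/12) + 5.42·e^(−0.0979·8/12)
I = 5.3458 + 5.0776 = 10.4234
F = (S − I)·e^(rT) = (429.06 − 10.4234) · e^(0.0979·9/12)
= 418.6366 · e^0.073425 = 418.6366 × 1.076188 = ₹450.53

₹450.53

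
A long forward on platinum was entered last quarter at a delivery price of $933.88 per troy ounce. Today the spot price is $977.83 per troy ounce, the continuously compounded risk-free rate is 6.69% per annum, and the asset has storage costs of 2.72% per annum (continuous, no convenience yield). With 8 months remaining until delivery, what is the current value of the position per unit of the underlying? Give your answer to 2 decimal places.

$102.58 per troy ounce

Current fair forward for the remaining 8 months: F = S·e^((r + u)·T), (r + u) = 0.0669 + 0.0272 = 0.0941
F = 977.83 · e^(0.0941 × 8/12) = 977.83 × 1.064743 = 1041.1376
Value of long forward = (F − K)·e^(−rT) = (1041.1376 − 933.88) · e^(−0.0669·8/12)
= 107.2576 × 0.956380 = 102.58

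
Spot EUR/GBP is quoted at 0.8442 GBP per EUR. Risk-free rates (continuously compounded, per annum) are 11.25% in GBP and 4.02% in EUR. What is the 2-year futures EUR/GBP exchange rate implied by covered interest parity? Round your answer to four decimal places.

F = S·e^((r_GBP − r_EUR)T) = 0.8442 · e^((0.1125 − 0.0402) × 2)
= 0.8442 · e^0.144600 = 0.8442 × 1.155577
F = 0.9755 GBP per EUR

0.9755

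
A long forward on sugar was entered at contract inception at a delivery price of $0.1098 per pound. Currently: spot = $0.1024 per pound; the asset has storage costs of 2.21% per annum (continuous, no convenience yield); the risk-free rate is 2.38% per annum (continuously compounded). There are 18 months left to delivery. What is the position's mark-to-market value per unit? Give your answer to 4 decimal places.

-$0.0001 per pound

Current fair forward for the remaining 18 months: F = S·e^((r + u)·T), (r + u) = 0.0238 + 0.0221 = 0.0459
F = 0.1024 · e^(0.0459 × 18/12) = 0.1024 × 1.071276 = 0.1097
Value of long forward = (F − K)·e^(−rT) = (0.1097 − 0.1098) · e^(−0.0238·18/12)
= -0.0001 × 0.964930 = -0.0001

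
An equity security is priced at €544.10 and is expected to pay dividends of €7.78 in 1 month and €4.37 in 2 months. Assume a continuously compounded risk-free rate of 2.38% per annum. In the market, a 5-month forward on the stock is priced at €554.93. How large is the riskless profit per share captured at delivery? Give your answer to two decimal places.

€17.65 per share

PV(dividends) I = 7.78·e^(−0.0238·1/12) + 4.37·e^(−0.0238·2/12) = 12.1173
Fair forward F* = (S − I)·e^(rT) = (544.10 − 12.1173)·e^0.009917 = 531.9827 × 1.009966 = 537.2844
Market €554.93 > fair 537.2844: forward overpriced → cash-and-carry (borrow at r, buy the stock and collect the dividends, short the forward).
Profit at T = |F_mkt − F*| = |554.93 − 537.2844| = €17.65 per share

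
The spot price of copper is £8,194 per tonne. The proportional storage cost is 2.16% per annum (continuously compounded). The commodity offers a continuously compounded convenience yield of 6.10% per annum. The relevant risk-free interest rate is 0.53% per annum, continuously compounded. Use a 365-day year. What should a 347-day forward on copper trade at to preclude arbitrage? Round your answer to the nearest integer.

Net carry = r + u − y = 0.0053 + 0.0216 − 0.0610 = -0.0341
F = S·e^((r+u−y)T) = 8194 · e^(-0.0341 × 347/365) = 8194 · e^-0.032418
= 8194 × 0.968102 = £7,933 per tonne

£7,933 per tonne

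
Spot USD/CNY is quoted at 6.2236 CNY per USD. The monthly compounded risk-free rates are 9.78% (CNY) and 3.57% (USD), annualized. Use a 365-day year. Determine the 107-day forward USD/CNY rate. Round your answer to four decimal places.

6.3373

By covered interest parity, F = S · (1+r_CNY/12)^(12T) / (1+r_USD/12)^(12T)
= 6.2236 × 1.028966 / 1.010505 = 6.2236 × 1.018269
F = 6.3373 CNY per USD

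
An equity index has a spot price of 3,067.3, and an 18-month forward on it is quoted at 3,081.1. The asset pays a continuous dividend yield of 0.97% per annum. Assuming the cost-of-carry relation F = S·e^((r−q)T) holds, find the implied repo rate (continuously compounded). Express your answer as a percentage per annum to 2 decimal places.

1.27%

From F = S·e^((r−q)T): (r − q) = ln(F/S)/T
ln(3081.1/3067.3) = ln(1.004499) = 0.004489
(r − q) = 0.004489 / (18/12) = 0.002993
r = ln(F/S)/T + q = 0.002993 + 0.0097 = 0.012693
r = 1.27%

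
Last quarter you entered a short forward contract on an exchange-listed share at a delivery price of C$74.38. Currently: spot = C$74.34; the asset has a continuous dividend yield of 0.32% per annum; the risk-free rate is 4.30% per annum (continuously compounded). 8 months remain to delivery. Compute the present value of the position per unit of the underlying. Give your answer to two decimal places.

-C$1.90

Current fair forward for the remaining 8 months: F = S·e^((r − q)·T), (r − q) = 0.0430 − 0.0032 = 0.0398
F = 74.34 · e^(0.0398 × 8/12) = 74.34 × 1.026888 = 76.3389
Value of long forward = (F − K)·e^(−rT) = (76.3389 − 74.38) · e^(−0.0430·8/12)
= 1.9589 × 0.971740 = 1.90
Short position value = −(long value) = -C$1.90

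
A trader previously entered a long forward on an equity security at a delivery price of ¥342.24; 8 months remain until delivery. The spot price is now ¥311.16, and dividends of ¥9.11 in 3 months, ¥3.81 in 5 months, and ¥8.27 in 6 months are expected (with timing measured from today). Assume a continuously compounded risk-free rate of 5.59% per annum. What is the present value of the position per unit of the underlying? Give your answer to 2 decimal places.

-¥39.31

PV(remaining dividends) I = 9.11·e^(−0.0559·3/12) + 3.81·e^(−0.0559·5/12) + 8.27·e^(−0.0559·6/12) = 20.7479
Current forward F = (S − I)·e^(rT) = (311.16 − 20.7479)·e^(0.0559·8/12) = 290.4121 × 1.037970 = 301.4390
Value (long) = (F − K)·e^(−rT) = (301.4390 − 342.24) × 0.963419 = -39.3085
Value = -¥39.31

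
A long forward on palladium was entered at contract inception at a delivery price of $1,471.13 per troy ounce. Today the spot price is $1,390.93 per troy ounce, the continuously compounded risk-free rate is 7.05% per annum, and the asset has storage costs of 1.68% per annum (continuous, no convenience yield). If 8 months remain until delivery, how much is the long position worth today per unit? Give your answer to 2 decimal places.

$3.01 per troy ounce

Current fair forward for the remaining 8 months: F = S·e^((r + u)·T), (r + u) = 0.0705 + 0.0168 = 0.0873
F = 1390.93 · e^(0.0873 × 8/12) = 1390.93 × 1.05992696 = 1474.2842
Value of long forward = (F − K)·e^(−rT) = (1474.2842 − 1471.13) · e^(−0.0705·8/12)
= 3.1542 × 0.95408740 = 3.01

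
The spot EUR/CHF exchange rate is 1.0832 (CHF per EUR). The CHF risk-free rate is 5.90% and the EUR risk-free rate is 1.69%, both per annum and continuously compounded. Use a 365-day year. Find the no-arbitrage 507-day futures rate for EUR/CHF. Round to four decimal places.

1.1484

F = S·e^((r_CHF − r_EUR)T) = 1.0832 · e^((0.0590 − 0.0169) × 507/365)
= 1.0832 · e^0.058479 = 1.0832 × 1.060223
F = 1.1484 CHF per EUR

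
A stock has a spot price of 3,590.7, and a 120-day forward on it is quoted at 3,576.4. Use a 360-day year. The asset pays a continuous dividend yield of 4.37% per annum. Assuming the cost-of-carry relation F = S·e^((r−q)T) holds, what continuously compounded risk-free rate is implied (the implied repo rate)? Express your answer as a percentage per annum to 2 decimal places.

3.17%

From F = S·e^((r−q)T): (r − q) = ln(F/S)/T
ln(3576.4/3590.7) = ln(0.996017) = -0.003991
(r − q) = -0.003991 / (120/360) = -0.011973
r = ln(F/S)/T + q = -0.011973 + 0.0437 = 0.031727
r = 3.17%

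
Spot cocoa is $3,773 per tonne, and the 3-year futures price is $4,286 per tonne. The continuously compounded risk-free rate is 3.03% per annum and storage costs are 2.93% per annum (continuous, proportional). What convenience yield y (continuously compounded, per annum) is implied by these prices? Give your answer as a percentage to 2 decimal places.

F = S·e^((r+u−y)T) ⇒ (r+u−y) = ln(F/S)/T
ln(4286/3773) = 0.127483; /T ⇒ 0.042494
y = r + u − ln(F/S)/T = 0.0303 + 0.0293 − 0.042494 = 0.017106
y = 1.71%

1.71%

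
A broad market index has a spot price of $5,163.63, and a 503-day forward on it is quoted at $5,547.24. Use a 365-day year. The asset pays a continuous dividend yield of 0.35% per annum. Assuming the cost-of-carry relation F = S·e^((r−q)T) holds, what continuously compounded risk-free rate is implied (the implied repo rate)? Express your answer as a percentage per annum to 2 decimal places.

From F = S·e^((r−q)T): (r − q) = ln(F/S)/T
ln(5547.24/5163.63) = ln(1.074291) = 0.071661
(r − q) = 0.071661 / (503/365) = 0.052001
r = ln(F/S)/T + q = 0.052001 + 0.0035 = 0.055501
r = 5.55%

5.55%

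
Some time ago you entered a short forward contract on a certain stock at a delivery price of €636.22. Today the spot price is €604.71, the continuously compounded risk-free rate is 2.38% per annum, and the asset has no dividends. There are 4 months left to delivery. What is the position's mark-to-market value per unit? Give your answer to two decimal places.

€26.48

Current fair forward for the remaining 4 months: F = S·e^(r·T), r = 0.0238
F = 604.71 · e^(0.0238 × 4/12) = 604.71 × 1.007965 = 609.5265
Value of long forward = (F − K)·e^(−rT) = (609.5265 − 636.22) · e^(−0.0238·4/12)
= -26.6935 × 0.992098 = -26.48
Short position value = −(long value) = €26.48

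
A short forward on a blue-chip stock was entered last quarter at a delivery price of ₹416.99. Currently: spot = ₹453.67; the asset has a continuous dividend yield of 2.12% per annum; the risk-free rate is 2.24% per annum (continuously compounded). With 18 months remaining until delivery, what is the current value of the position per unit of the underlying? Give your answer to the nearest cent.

-₹36.26

Current fair forward for the remaining 18 months: F = S·e^((r − q)·T), (r − q) = 0.0224 − 0.0212 = 0.0012
F = 453.67 · e^(0.0012 × 18/12) = 453.67 × 1.001802 = 454.4875
Value of long forward = (F − K)·e^(−rT) = (454.4875 − 416.99) · e^(−0.0224·18/12)
= 37.4975 × 0.966958 = 36.26
Short position value = −(long value) = -₹36.26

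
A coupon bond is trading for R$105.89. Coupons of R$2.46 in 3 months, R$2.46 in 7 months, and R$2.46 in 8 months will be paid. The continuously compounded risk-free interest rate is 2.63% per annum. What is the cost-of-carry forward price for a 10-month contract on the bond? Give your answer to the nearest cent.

R$100.79

PV(coupons) I = 2.46·e^(−0.0263·3/12) + 2.46·e^(−0.0263·7/12) + 2.46·e^(−0.0263·8/12)
I = 2.4439 + 2.4225 + 2.4172 = 7.2836
F = (S − I)·e^(rT) = (105.89 − 7.2836) · e^(0.0263·10/12)
= 98.6064 · e^0.021917 = 98.6064 × 1.022159 = R$100.79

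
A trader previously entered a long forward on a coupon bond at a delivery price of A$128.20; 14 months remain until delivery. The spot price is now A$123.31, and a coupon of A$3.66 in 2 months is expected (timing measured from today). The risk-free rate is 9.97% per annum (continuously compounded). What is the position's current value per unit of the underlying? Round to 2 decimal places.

PV(remaining coupons) I = 3.66·e^(−0.0997·2/12) = 3.5997
Current forward F = (S − I)·e^(rT) = (123.31 − 3.5997)·e^(0.0997·14/12) = 119.7103 × 1.123352 = 134.4768
Value (long) = (F − K)·e^(−rT) = (134.4768 − 128.20) × 0.890193 = 5.5876
Value = A$5.59

A$5.59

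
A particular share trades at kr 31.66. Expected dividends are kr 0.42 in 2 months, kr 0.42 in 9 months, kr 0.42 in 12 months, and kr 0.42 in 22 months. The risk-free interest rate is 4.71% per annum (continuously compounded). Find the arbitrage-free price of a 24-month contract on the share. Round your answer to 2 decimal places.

PV(dividends) I = 0.42·e^(−0.0471·2/12) + 0.42·e^(−0.0471·9/12) + 0.42·e^(−0.0471·12/12) + 0.42·e^(−0.0471·22/12)
I = 0.4167 + 0.4054 + 0.4007 + 0.3853 = 1.6081
F = (S − I)·e^(rT) = (31.66 − 1.6081) · e^(0.0471·24/12)
= 30.0519 · e^0.094200 = 30.0519 × 1.098779 = kr 33.02

kr 33.02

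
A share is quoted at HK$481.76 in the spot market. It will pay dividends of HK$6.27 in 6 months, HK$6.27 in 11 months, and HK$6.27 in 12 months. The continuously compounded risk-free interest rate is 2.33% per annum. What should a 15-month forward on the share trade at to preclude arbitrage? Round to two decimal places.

HK$476.99

PV(dividends) I = 6.27·e^(−0.0233·6/12) + 6.27·e^(−0.0233·11/12) + 6.27·e^(−0.0233·12/12)
I = 6.1974 + 6.1375 + 6.1256 = 18.4605
F = (S − I)·e^(rT) = (481.76 − 18.4605) · e^(0.0233·15/12)
= 463.2995 · e^0.029125 = 463.2995 × 1.029553 = HK$476.99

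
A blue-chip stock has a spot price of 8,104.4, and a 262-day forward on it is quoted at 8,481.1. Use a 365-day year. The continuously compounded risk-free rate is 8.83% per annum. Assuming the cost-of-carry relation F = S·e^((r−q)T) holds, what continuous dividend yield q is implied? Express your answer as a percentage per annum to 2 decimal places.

From F = S·e^((r−q)T): (r − q) = ln(F/S)/T
ln(8481.1/8104.4) = ln(1.046481) = 0.045433
(r − q) = 0.045433 / (262/365) = 0.063294
q = r − ln(F/S)/T = 0.0883 − 0.063294 = 0.025006
q = 2.50%

2.50%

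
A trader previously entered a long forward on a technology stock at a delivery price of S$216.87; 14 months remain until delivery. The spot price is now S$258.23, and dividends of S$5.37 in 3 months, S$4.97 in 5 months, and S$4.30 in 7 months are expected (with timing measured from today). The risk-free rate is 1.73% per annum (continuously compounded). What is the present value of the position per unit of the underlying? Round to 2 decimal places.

PV(remaining dividends) I = 5.37·e^(−0.0173·3/12) + 4.97·e^(−0.0173·5/12) + 4.30·e^(−0.0173·7/12) = 14.5380
Current forward F = (S − I)·e^(rT) = (258.23 − 14.5380)·e^(0.0173·14/12) = 243.6920 × 1.020388 = 248.6604
Value (long) = (F − K)·e^(−rT) = (248.6604 − 216.87) × 0.980019 = 31.1552
Value = S$31.16

S$31.16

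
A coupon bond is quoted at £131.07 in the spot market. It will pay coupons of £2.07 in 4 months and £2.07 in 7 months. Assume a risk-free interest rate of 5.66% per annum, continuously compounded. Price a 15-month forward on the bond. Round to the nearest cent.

PV(coupons) I = 2.07·e^(−0.0566·4/12) + 2.07·e^(−0.0566·7/12)
I = 2.0313 + 2.0028 = 4.0341
F = (S − I)·e^(rT) = (131.07 − 4.0341) · e^(0.0566·15/12)
= 127.0359 · e^0.070750 = 127.0359 × 1.073313 = £136.35

£136.35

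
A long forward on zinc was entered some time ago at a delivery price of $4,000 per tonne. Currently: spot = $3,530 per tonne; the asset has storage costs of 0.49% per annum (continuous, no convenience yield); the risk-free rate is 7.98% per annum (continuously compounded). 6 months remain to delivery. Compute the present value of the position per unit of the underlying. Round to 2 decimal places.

-$304.88 per tonne

Current fair forward for the remaining 6 months: F = S·e^((r + u)·T), (r + u) = 0.0798 + 0.0049 = 0.0847
F = 3530 · e^(0.0847 × 6/12) = 3530 × 1.04325956 = 3682.7062
Value of long forward = (F − K)·e^(−rT) = (3682.7062 − 4000) · e^(−0.0798·6/12)
= -317.2938 × 0.96088552 = -304.88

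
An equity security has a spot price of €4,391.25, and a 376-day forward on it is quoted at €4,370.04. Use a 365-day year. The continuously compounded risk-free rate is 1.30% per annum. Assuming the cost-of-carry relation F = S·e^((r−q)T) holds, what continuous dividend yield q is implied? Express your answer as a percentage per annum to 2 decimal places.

From F = S·e^((r−q)T): (r − q) = ln(F/S)/T
ln(4370.04/4391.25) = ln(0.995170) = -0.004842
(r − q) = -0.004842 / (376/365) = -0.004700
q = r − ln(F/S)/T = 0.0130 + 0.004700 = 0.017700
q = 1.77%

1.77%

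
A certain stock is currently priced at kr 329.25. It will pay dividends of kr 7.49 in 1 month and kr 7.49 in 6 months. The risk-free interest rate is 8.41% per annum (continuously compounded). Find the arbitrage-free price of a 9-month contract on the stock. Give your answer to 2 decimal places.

PV(dividends) I = 7.49·e^(−0.0841·1/12) + 7.49·e^(−0.0841·6/12)
I = 7.4377 + 7.1816 = 14.6193
F = (S − I)·e^(rT) = (329.25 − 14.6193) · e^(0.0841·9/12)
= 314.6307 · e^0.063075 = 314.6307 × 1.065107 = kr 335.12

kr 335.12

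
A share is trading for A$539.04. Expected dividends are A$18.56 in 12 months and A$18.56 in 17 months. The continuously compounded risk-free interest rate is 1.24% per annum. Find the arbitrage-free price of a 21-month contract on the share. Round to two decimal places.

A$513.49

PV(dividends) I = 18.56·e^(−0.0124·12/12) + 18.56·e^(−0.0124·17/12)
I = 18.3313 + 18.2368 = 36.5681
F = (S − I)·e^(rT) = (539.04 − 36.5681) · e^(0.0124·21/12)
= 502.4719 · e^0.021700 = 502.4719 × 1.021937 = A$513.49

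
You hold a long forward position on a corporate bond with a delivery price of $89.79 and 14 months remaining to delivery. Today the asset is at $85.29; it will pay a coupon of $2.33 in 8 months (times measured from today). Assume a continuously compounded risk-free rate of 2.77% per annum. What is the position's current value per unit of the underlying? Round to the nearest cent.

PV(remaining coupons) I = 2.33·e^(−0.0277·8/12) = 2.2874
Current forward F = (S − I)·e^(rT) = (85.29 − 2.2874)·e^(0.0277·14/12) = 83.0026 × 1.032845 = 85.7288
Value (long) = (F − K)·e^(−rT) = (85.7288 − 89.79) × 0.968200 = -3.9321
Value = -$3.93

-$3.93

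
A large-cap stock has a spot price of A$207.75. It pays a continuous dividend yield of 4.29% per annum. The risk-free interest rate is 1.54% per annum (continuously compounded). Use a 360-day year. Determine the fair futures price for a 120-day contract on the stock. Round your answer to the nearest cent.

F = S·e^((r − q)T) = 207.75 · e^((0.0154 − 0.0429) × 120/360)
= 207.75 · e^-0.009167 = 207.75 × 0.990875
F = A$205.85

A$205.85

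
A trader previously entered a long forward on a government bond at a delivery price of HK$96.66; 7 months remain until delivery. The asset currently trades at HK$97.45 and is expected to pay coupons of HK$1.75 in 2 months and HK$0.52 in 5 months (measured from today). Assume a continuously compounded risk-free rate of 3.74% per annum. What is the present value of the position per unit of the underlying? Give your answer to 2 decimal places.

PV(remaining coupons) I = 1.75·e^(−0.0374·2/12) + 0.52·e^(−0.0374·5/12) = 2.2511
Current forward F = (S − I)·e^(rT) = (97.45 − 2.2511)·e^(0.0374·7/12) = 95.1989 × 1.022056 = 97.2986
Value (long) = (F − K)·e^(−rT) = (97.2986 − 96.66) × 0.978420 = 0.6248
Value = HK$0.62

HK$0.62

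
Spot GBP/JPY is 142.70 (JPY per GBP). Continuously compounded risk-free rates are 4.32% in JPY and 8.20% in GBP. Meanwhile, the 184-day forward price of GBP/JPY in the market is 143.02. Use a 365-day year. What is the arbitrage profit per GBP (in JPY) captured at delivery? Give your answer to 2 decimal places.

Fair forward: F* = S·e^(carry·T), with carry = (r_JPY − r_GBP) = 0.0432 − 0.0820 = -0.0388
F* = 142.70 · e^(-0.0388 × 184/365) = 142.70 · e^-0.019559 = 142.70 × 0.980631 = 139.9360
Market 143.02 > fair 139.9360: forward overpriced → cash-and-carry (buy spot, short the forward).
At maturity, profit = |F_mkt − F*| = |143.02 − 139.9360| = 3.08 per GBP (in JPY)

3.08 per GBP (in JPY)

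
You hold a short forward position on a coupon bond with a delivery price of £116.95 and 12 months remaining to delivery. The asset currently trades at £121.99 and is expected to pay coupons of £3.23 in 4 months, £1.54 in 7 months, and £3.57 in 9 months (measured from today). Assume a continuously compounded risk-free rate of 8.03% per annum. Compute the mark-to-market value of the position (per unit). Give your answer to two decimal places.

PV(remaining coupons) I = 3.23·e^(−0.0803·4/12) + 1.54·e^(−0.0803·7/12) + 3.57·e^(−0.0803·9/12) = 7.9756
Current forward F = (S − I)·e^(rT) = (121.99 − 7.9756)·e^(0.0803·12/12) = 114.0144 × 1.083612 = 123.5474
Value (long) = (F − K)·e^(−rT) = (123.5474 − 116.95) × 0.922839 = 6.0883
Short position value = −(long value) = -£6.09

-£6.09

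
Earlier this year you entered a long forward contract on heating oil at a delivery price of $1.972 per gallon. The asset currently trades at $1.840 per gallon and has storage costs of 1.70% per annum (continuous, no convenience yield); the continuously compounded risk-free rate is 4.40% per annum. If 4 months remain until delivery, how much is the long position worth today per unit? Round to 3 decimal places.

Current fair forward for the remaining 4 months: F = S·e^((r + u)·T), (r + u) = 0.0440 + 0.0170 = 0.0610
F = 1.840 · e^(0.0610 × 4/12) = 1.840 × 1.020541 = 1.8778
Value of long forward = (F − K)·e^(−rT) = (1.8778 − 1.972) · e^(−0.0440·4/12)
= -0.0942 × 0.985440 = -0.093

-$0.093 per gallon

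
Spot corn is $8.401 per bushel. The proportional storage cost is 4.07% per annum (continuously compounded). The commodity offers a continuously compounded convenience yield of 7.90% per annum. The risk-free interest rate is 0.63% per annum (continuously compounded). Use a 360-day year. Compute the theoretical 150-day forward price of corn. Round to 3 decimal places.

Net carry = r + u − y = 0.0063 + 0.0407 − 0.0790 = -0.0320
F = S·e^((r+u−y)T) = 8.401 · e^(-0.0320 × 150/360) = 8.401 · e^-0.013333
= 8.401 × 0.986755 = $8.290 per bushel

$8.290 per bushel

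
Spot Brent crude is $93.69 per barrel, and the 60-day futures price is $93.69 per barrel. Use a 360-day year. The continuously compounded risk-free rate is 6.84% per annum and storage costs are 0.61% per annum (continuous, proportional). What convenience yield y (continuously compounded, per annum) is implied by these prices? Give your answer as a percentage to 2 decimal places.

7.45%

F = S·e^((r+u−y)T) ⇒ (r+u−y) = ln(F/S)/T
ln(93.69/93.69) = 0.000000; /T ⇒ 0.000000
y = r + u − ln(F/S)/T = 0.0684 + 0.0061 + 0.000000 = 0.074500
y = 7.45%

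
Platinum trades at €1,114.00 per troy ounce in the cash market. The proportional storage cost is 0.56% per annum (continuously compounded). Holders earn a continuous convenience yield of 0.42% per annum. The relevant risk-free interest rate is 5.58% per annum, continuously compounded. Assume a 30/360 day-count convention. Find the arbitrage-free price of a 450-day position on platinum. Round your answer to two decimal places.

€1,196.57 per troy ounce

Net carry = r + u − y = 0.0558 + 0.0056 − 0.0042 = 0.0572
F = S·e^((r+u−y)T) = 1114.00 · e^(0.0572 × 450/360) = 1114.00 · e^0.07150000
= 1114.00 × 1.07411815 = €1,196.57 per troy ounce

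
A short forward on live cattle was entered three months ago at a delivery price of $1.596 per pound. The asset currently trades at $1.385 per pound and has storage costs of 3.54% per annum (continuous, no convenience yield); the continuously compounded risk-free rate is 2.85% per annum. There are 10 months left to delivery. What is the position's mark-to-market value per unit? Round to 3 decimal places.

Current fair forward for the remaining 10 months: F = S·e^((r + u)·T), (r + u) = 0.0285 + 0.0354 = 0.0639
F = 1.385 · e^(0.0639 × 10/12) = 1.385 × 1.054693 = 1.4607
Value of long forward = (F − K)·e^(−rT) = (1.4607 − 1.596) · e^(−0.0285·10/12)
= -0.1353 × 0.976530 = -0.132
Short position value = −(long value) = $0.132

$0.132 per pound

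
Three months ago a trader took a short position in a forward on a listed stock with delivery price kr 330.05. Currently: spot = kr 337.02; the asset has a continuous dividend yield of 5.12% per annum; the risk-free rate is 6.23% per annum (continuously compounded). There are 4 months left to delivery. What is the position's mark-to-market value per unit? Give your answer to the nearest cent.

-kr 8.05

Current fair forward for the remaining 4 months: F = S·e^((r − q)·T), (r − q) = 0.0623 − 0.0512 = 0.0111
F = 337.02 · e^(0.0111 × 4/12) = 337.02 × 1.003707 = 338.2693
Value of long forward = (F − K)·e^(−rT) = (338.2693 − 330.05) · e^(−0.0623·4/12)
= 8.2193 × 0.979447 = 8.05
Short position value = −(long value) = -kr 8.05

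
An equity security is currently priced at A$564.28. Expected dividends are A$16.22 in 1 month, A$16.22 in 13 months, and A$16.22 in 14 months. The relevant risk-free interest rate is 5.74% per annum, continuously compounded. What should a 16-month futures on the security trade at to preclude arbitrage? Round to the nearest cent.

PV(dividends) I = 16.22·e^(−0.0574·1/12) + 16.22·e^(−0.0574·13/12) + 16.22·e^(−0.0574·14/12)
I = 16.1426 + 15.2421 + 15.1694 = 46.5541
F = (S − I)·e^(rT) = (564.28 − 46.5541) · e^(0.0574·16/12)
= 517.7259 · e^0.076533 = 517.7259 × 1.079538 = A$558.90

A$558.90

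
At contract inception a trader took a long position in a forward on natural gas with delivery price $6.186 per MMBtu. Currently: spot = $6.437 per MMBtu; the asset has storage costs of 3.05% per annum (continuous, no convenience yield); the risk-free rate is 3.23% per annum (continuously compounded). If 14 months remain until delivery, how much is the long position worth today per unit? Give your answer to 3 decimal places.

Current fair forward for the remaining 14 months: F = S·e^((r + u)·T), (r + u) = 0.0323 + 0.0305 = 0.0628
F = 6.437 · e^(0.0628 × 14/12) = 6.437 × 1.076017 = 6.9263
Value of long forward = (F − K)·e^(−rT) = (6.9263 − 6.186) · e^(−0.0323·14/12)
= 0.7403 × 0.963018 = 0.713

$0.713 per MMBtu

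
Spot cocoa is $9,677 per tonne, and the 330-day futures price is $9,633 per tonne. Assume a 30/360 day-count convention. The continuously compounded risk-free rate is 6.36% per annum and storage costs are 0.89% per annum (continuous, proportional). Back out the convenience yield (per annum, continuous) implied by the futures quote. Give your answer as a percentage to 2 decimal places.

F = S·e^((r+u−y)T) ⇒ (r+u−y) = ln(F/S)/T
ln(9633/9677) = -0.004557; /T ⇒ -0.004971
y = r + u − ln(F/S)/T = 0.0636 + 0.0089 + 0.004971 = 0.077471
y = 7.75%

7.75%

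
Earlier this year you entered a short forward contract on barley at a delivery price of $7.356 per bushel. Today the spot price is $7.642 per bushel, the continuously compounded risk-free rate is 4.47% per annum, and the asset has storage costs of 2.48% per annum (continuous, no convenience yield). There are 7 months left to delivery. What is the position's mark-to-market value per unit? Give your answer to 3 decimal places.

-$0.587 per bushel

Current fair forward for the remaining 7 months: F = S·e^((r + u)·T), (r + u) = 0.0447 + 0.0248 = 0.0695
F = 7.642 · e^(0.0695 × 7/12) = 7.642 × 1.041375 = 7.9582
Value of long forward = (F − K)·e^(−rT) = (7.9582 − 7.356) · e^(−0.0447·7/12)
= 0.6022 × 0.974262 = 0.587
Short position value = −(long value) = -$0.587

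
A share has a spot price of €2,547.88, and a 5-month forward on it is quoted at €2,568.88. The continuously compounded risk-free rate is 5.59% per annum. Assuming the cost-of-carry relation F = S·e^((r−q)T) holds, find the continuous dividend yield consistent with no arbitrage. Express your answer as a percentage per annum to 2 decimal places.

From F = S·e^((r−q)T): (r − q) = ln(F/S)/T
ln(2568.88/2547.88) = ln(1.008242) = 0.008208
(r − q) = 0.008208 / (5/12) = 0.019699
q = r − ln(F/S)/T = 0.0559 − 0.019699 = 0.036201
q = 3.62%

3.62%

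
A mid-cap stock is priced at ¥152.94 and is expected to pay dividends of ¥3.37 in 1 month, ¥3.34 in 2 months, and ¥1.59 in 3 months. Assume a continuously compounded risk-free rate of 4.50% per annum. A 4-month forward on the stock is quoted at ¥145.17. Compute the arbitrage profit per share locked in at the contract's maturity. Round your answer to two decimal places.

¥1.71 per share

PV(dividends) I = 3.37·e^(−0.0450·1/12) + 3.34·e^(−0.0450·2/12) + 1.59·e^(−0.0450·3/12) = 8.2446
Fair forward F* = (S − I)·e^(rT) = (152.94 − 8.2446)·e^0.015000 = 144.6954 × 1.015113 = 146.8822
Market ¥145.17 < fair 146.8822: forward underpriced → reverse cash-and-carry (short the stock, invest proceeds at r, pay the dividends, go long the forward).
Profit at T = |F_mkt − F*| = |145.17 − 146.8822| = ¥1.71 per share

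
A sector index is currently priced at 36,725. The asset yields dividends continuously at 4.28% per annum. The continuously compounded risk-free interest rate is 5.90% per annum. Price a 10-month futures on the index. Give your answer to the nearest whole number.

F = S·e^((r − q)T) = 36725 · e^((0.0590 − 0.0428) × 10/12)
= 36725 · e^0.013500 = 36725 × 1.013592
F = 37,224

37,224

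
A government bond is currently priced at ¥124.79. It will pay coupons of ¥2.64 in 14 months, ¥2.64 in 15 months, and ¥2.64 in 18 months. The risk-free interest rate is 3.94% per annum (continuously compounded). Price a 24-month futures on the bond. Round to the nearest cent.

¥126.88

PV(coupons) I = 2.64·e^(−0.0394·14/12) + 2.64·e^(−0.0394·15/12) + 2.64·e^(−0.0394·18/12)
I = 2.5214 + 2.5131 + 2.4885 = 7.5230
F = (S − I)·e^(rT) = (124.79 − 7.5230) · e^(0.0394·24/12)
= 117.2670 · e^0.078800 = 117.2670 × 1.081988 = ¥126.88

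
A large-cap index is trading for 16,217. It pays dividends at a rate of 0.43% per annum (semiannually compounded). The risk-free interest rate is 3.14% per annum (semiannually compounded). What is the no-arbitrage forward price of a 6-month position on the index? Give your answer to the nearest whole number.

F = S · (1+r/2)^(2T) / (1+q/2)^(2T)
= 16217 × 1.015700 / 1.002150 = 16217 × 1.013521
F = 16,436

16,436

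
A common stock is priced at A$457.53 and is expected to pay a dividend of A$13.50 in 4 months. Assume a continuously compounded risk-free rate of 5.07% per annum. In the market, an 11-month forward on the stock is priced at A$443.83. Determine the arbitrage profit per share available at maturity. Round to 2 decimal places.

PV(dividends) I = 13.50·e^(−0.0507·4/12) = 13.2738
Fair forward F* = (S − I)·e^(rT) = (457.53 − 13.2738)·e^0.046475 = 444.2562 × 1.047572 = 465.3904
Market A$443.83 < fair 465.3904: forward underpriced → reverse cash-and-carry (short the stock, invest proceeds at r, pay the dividends, go long the forward).
Profit at T = |F_mkt − F*| = |443.83 − 465.3904| = A$21.56 per share

A$21.56 per share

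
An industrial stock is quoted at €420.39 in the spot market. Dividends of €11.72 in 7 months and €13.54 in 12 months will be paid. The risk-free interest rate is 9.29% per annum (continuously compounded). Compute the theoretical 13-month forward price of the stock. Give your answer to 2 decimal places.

PV(dividends) I = 11.72·e^(−0.0929·7/12) + 13.54·e^(−0.0929·12/12)
I = 11.1018 + 12.3388 = 23.4406
F = (S − I)·e^(rT) = (420.39 − 23.4406) · e^(0.0929·13/12)
= 396.9494 · e^0.100642 = 396.9494 × 1.105881 = €438.98

€438.98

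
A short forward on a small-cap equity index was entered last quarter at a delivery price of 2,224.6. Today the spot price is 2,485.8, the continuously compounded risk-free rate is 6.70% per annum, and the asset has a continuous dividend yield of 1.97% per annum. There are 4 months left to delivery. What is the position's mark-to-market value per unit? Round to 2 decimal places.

Current fair forward for the remaining 4 months: F = S·e^((r − q)·T), (r − q) = 0.0670 − 0.0197 = 0.0473
F = 2485.8 · e^(0.0473 × 4/12) = 2485.8 × 1.01589162 = 2525.3034
Value of long forward = (F − K)·e^(−rT) = (2525.3034 − 2224.6) · e^(−0.0670·4/12)
= 300.7034 × 0.97791421 = 294.06
Short position value = −(long value) = -294.06

-294.06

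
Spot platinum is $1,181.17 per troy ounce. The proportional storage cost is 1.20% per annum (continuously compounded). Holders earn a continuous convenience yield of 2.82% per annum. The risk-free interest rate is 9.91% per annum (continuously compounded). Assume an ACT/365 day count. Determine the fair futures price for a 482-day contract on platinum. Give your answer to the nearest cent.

Net carry = r + u − y = 0.0991 + 0.0120 − 0.0282 = 0.0829
F = S·e^((r+u−y)T) = 1181.17 · e^(0.0829 × 482/365) = 1181.17 · e^0.10947342
= 1181.17 × 1.11569042 = $1,317.82 per troy ounce

$1,317.82 per troy ounce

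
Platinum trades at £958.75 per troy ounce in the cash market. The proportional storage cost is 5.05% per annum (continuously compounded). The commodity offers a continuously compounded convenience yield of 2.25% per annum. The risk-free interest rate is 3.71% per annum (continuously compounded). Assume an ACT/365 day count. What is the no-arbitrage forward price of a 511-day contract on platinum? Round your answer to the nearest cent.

£1,050.24 per troy ounce

Net carry = r + u − y = 0.0371 + 0.0505 − 0.0225 = 0.0651
F = S·e^((r+u−y)T) = 958.75 · e^(0.0651 × 511/365) = 958.75 · e^0.091140
= 958.75 × 1.095422 = £1,050.24 per troy ounce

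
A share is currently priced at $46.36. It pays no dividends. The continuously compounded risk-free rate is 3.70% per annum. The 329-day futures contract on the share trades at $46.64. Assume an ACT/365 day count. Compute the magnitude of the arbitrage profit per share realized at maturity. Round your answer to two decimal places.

$1.29 per share

Fair futures: F* = S·e^(carry·T), with carry = r = 0.0370
F* = 46.36 · e^(0.0370 × 329/365) = 46.36 · e^0.033351 = 46.36 × 1.033913 = $47.9322
Market $46.64 < fair $47.9322: forward underpriced → reverse cash-and-carry (short spot, go long the forward).
At maturity, profit = |F_mkt − F*| = |46.64 − 47.9322| = $1.29 per share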